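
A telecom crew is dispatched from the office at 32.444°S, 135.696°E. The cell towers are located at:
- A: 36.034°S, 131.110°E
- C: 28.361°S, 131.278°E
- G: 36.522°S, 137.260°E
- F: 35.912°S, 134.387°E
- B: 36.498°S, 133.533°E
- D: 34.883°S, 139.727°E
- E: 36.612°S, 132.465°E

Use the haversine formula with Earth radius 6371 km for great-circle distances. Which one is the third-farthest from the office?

Distances from the office (32.444°S, 135.696°E):
C: 620.9 km
A: 580.4 km
E: 549.8 km
B: 492.4 km
G: 475.6 km
D: 461.2 km
F: 404.0 km
The third-farthest is E at 549.8 km.

E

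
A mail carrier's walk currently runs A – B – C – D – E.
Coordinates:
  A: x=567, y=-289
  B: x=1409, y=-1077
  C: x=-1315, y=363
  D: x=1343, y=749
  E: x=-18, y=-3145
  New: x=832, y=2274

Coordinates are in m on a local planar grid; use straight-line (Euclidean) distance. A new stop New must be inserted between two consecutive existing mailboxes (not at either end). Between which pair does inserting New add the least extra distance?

between C and D

Added distance for inserting New between each consecutive pair:
A–B: 4823.8 m
B–C: 3193.4 m
C–D: 1796.7 m
D–E: 2968.6 m
Smallest added distance is 1796.7 m, inserting between C and D.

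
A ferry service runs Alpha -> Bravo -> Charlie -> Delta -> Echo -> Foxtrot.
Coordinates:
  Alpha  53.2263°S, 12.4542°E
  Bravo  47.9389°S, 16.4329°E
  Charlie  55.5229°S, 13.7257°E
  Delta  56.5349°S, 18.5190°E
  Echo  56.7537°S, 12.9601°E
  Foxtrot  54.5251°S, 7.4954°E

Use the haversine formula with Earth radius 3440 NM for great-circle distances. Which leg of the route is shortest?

Charlie–Delta

Leg distances:
Alpha→Bravo: 351.7 NM
Bravo→Charlie: 466.2 NM
Charlie→Delta: 171.9 NM
Delta→Echo: 183.9 NM
Echo→Foxtrot: 228.4 NM
The shortest leg is Charlie–Delta at 171.9 NM.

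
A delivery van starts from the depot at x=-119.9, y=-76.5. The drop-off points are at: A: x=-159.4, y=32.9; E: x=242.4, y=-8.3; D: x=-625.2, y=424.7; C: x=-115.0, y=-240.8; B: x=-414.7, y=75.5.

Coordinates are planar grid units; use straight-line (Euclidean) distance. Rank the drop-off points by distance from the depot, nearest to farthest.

A, C, B, E, D

Distances from the depot:
A x=-159.4, y=32.9: 116.3
C x=-115.0, y=-240.8: 164.4
B x=-414.7, y=75.5: 331.7
E x=242.4, y=-8.3: 368.7
D x=-625.2, y=424.7: 711.7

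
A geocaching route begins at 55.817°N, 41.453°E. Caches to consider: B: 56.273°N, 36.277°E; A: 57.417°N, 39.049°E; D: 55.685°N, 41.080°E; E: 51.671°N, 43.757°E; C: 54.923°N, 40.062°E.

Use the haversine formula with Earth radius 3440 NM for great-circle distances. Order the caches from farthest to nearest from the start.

Distance from the start at 55.817°N, 41.453°E to each:
E 51.671°N, 43.757°E: 262.0 NM
B 56.273°N, 36.277°E: 175.7 NM
A 57.417°N, 39.049°E: 124.6 NM
C 54.923°N, 40.062°E: 71.6 NM
D 55.685°N, 41.080°E: 14.9 NM

E, B, A, C, D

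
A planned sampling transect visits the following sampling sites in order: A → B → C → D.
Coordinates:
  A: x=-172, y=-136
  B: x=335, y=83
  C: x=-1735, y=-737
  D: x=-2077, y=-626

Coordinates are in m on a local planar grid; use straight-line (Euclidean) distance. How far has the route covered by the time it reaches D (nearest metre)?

Leg distances:
A→B: 552.3 m  (cumulative 552.3 m)
B→C: 2226.5 m  (cumulative 2778.8 m)
C→D: 359.6 m  (cumulative 3138.3 m)
Cumulative distance at D ≈ 3138 m.

3138 m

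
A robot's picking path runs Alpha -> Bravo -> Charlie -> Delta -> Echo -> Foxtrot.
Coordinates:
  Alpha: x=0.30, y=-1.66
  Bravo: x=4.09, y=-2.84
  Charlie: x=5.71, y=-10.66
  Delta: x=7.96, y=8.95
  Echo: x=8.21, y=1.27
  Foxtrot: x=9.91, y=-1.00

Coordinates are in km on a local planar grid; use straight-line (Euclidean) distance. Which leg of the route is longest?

Leg distances:
Alpha→Bravo: 4.0 km
Bravo→Charlie: 8.0 km
Charlie→Delta: 19.7 km
Delta→Echo: 7.7 km
Echo→Foxtrot: 2.8 km
The longest leg is Charlie–Delta at 19.7 km.

Charlie–Delta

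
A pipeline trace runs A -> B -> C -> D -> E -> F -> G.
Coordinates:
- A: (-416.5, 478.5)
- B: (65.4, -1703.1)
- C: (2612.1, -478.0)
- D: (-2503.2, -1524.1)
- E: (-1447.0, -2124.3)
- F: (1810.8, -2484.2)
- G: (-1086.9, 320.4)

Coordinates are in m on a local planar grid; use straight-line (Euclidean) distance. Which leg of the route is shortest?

D–E

Leg distances:
A→B: 2234.2 m
B→C: 2826.0 m
C→D: 5221.2 m
D→E: 1214.8 m
E→F: 3277.6 m
F→G: 4032.7 m
The shortest leg is D–E at 1214.8 m.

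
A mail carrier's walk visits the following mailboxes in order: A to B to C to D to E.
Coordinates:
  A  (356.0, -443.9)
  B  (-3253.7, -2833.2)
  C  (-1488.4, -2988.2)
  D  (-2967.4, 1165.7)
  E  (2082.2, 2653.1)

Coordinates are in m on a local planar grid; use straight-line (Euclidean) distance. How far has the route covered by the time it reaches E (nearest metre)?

15774 m

Leg distances:
A→B: 4328.8 m  (cumulative 4328.8 m)
B→C: 1772.1 m  (cumulative 6100.9 m)
C→D: 4409.3 m  (cumulative 10510.3 m)
D→E: 5264.1 m  (cumulative 15774.4 m)
Cumulative distance at E ≈ 15774 m.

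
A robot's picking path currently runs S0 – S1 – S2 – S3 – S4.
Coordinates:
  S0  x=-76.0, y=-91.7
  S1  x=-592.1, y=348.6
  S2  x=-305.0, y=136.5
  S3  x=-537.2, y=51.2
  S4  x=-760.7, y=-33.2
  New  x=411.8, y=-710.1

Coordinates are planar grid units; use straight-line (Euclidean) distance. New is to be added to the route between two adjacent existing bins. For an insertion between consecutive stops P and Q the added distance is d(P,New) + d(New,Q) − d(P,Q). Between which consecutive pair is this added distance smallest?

between S0 and S1

Added distance for inserting New between each consecutive pair:
S0–S1: 1568.2
S1–S2: 2211.3
S2–S3: 2078.5
S3–S4: 2331.6
Smallest added distance is 1568.2, inserting between S0 and S1.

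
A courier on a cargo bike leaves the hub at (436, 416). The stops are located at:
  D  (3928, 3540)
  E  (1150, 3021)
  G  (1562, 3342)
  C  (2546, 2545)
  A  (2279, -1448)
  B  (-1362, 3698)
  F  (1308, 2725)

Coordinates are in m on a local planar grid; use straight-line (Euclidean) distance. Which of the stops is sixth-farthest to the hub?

Distances from the hub ((436, 416)):
D: 4685.4 m
B: 3742.2 m
G: 3135.2 m
C: 2997.5 m
E: 2701.1 m
A: 2621.3 m
F: 2468.2 m
The sixth-farthest is A at 2621.3 m.

A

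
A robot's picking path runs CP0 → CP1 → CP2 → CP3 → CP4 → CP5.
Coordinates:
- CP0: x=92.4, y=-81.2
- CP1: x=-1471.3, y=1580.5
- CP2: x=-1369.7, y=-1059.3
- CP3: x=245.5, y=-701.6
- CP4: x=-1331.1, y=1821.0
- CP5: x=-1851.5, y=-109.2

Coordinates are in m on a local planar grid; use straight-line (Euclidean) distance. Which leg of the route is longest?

CP3–CP4

Leg distances:
CP0→CP1: 2281.8 m
CP1→CP2: 2641.8 m
CP2→CP3: 1654.3 m
CP3→CP4: 2974.8 m
CP4→CP5: 1999.1 m
The longest leg is CP3–CP4 at 2974.8 m.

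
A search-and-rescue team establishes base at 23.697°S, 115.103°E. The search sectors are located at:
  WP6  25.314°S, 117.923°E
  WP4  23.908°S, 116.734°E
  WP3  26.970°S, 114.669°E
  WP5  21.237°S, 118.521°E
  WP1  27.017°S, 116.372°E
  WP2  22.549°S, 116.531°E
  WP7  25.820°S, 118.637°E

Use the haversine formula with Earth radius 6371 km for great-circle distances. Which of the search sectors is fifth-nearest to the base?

Distances from the base (23.697°S, 115.103°E):
WP4: 167.6 km
WP2: 194.0 km
WP6: 337.2 km
WP3: 366.5 km
WP1: 390.6 km
WP7: 427.8 km
WP5: 445.1 km
The fifth-nearest is WP1 at 390.6 km.

WP1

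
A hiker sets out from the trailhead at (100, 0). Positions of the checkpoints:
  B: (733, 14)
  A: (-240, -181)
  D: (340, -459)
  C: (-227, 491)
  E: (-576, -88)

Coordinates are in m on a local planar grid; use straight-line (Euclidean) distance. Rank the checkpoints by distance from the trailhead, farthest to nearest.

E, B, C, D, A

Distance from the trailhead at (100, 0) to each:
E (-576, -88): 681.7 m
B (733, 14): 633.2 m
C (-227, 491): 589.9 m
D (340, -459): 518.0 m
A (-240, -181): 385.2 m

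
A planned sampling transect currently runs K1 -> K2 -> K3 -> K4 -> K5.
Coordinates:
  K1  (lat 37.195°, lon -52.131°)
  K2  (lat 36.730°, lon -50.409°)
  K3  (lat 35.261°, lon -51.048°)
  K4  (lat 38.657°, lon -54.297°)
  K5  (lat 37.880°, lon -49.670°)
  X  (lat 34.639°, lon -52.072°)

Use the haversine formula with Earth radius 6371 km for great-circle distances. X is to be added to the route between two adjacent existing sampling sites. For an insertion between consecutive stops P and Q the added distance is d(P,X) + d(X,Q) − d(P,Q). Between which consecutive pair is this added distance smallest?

between K3 and K4

Added distance for inserting X between each consecutive pair:
K1–K2: 399.6 km
K2–K3: 219.8 km
K3–K4: 129.8 km
K4–K5: 495.6 km
Smallest added distance is 129.8 km, inserting between K3 and K4.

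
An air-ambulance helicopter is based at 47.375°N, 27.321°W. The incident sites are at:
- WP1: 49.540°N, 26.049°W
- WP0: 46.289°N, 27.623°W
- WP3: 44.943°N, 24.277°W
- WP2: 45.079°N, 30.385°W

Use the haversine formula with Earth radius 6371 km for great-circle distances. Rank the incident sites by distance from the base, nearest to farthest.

Computing each great-circle distance from 47.375°N, 27.321°W:
WP0 46.289°N, 27.623°W: 122.9 km
WP1 49.540°N, 26.049°W: 258.4 km
WP2 45.079°N, 30.385°W: 347.4 km
WP3 44.943°N, 24.277°W: 357.8 km

WP0, WP1, WP2, WP3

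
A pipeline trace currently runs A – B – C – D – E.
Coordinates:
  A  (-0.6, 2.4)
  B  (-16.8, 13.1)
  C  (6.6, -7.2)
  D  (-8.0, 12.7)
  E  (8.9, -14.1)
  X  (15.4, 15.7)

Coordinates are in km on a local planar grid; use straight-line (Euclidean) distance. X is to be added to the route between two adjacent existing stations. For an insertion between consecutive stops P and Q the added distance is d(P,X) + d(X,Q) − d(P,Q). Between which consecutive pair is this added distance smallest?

between D and E

Added distance for inserting X between each consecutive pair:
A–B: 33.7 km
B–C: 25.9 km
C–D: 23.4 km
D–E: 22.4 km
Smallest added distance is 22.4 km, inserting between D and E.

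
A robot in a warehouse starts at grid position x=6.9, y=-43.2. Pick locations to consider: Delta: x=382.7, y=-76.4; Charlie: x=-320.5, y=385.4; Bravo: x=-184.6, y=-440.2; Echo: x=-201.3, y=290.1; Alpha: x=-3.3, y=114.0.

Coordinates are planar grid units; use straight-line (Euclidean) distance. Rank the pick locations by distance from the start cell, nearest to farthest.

Alpha, Delta, Echo, Bravo, Charlie

Distance from the start cell at x=6.9, y=-43.2 to each:
Alpha x=-3.3, y=114.0: 157.5
Delta x=382.7, y=-76.4: 377.3
Echo x=-201.3, y=290.1: 393.0
Bravo x=-184.6, y=-440.2: 440.8
Charlie x=-320.5, y=385.4: 539.3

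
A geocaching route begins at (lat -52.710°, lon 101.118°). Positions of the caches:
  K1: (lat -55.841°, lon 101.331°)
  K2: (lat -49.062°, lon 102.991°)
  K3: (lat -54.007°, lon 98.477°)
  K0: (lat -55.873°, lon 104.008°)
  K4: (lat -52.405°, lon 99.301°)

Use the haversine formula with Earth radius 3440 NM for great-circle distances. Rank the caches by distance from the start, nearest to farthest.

Computing each great-circle distance from (lat -52.710°, lon 101.118°):
K4 (lat -52.405°, lon 99.301°): 68.8 NM
K3 (lat -54.007°, lon 98.477°): 122.5 NM
K1 (lat -55.841°, lon 101.331°): 188.1 NM
K0 (lat -55.873°, lon 104.008°): 215.2 NM
K2 (lat -49.062°, lon 102.991°): 230.2 NM

K4, K3, K1, K0, K2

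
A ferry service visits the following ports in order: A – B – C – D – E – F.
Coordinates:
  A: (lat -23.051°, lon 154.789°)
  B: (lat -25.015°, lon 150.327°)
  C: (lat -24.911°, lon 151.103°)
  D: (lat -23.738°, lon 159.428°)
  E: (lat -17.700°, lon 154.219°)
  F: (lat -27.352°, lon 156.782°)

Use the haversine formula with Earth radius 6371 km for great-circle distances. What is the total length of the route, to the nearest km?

3403 km

Leg distances:
A→B: 503.0 km  (cumulative 503.0 km)
B→C: 79.1 km  (cumulative 582.0 km)
C→D: 853.4 km  (cumulative 1435.4 km)
D→E: 862.5 km  (cumulative 2297.9 km)
E→F: 1105.0 km  (cumulative 3402.9 km)
Total route length ≈ 3403 km.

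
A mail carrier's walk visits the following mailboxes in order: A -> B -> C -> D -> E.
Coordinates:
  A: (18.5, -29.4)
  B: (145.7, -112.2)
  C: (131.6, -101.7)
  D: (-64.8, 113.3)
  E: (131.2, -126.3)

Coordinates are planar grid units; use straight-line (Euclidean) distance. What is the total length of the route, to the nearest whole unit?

770

Leg distances:
A→B: 151.8  (cumulative 151.8)
B→C: 17.6  (cumulative 169.4)
C→D: 291.2  (cumulative 460.6)
D→E: 309.6  (cumulative 770.1)
Total route length ≈ 770.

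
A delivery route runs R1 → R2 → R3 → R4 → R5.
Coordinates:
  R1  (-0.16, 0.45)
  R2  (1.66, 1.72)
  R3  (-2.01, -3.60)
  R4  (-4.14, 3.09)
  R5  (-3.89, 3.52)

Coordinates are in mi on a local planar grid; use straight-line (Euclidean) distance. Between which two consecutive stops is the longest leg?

R3–R4

Leg distances:
R1→R2: 2.2 mi
R2→R3: 6.5 mi
R3→R4: 7.0 mi
R4→R5: 0.5 mi
The longest leg is R3–R4 at 7.0 mi.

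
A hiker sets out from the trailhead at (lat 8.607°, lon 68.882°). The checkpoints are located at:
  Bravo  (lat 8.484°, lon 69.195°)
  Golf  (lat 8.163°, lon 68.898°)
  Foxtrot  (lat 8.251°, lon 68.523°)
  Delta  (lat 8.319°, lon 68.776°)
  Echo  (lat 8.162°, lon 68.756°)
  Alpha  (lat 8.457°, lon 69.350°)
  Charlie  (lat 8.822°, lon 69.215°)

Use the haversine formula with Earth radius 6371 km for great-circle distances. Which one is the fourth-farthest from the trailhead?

Golf

Distances from the trailhead ((lat 8.607°, lon 68.882°)):
Foxtrot: 55.9 km
Alpha: 54.1 km
Echo: 51.4 km
Golf: 49.4 km
Charlie: 43.7 km
Bravo: 37.0 km
Delta: 34.1 km
The fourth-farthest is Golf at 49.4 km.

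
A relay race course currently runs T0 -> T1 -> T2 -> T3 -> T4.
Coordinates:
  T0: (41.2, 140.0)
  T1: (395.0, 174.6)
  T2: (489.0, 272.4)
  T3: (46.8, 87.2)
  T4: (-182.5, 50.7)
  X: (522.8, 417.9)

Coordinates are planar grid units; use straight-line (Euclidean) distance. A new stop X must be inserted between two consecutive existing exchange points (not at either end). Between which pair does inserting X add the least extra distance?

between T2 and T3

Added distance for inserting X between each consecutive pair:
T0–T1: 475.4
T1–T2: 288.5
T2–T3: 249.6
T3–T4: 1142.6
Smallest added distance is 249.6, inserting between T2 and T3.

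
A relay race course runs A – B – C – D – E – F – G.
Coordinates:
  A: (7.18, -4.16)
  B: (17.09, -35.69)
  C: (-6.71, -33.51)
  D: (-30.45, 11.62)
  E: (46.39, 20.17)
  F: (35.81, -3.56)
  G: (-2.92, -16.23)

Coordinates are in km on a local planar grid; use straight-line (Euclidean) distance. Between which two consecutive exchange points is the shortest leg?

B–C

Leg distances:
A→B: 33.1 km
B→C: 23.9 km
C→D: 51.0 km
D→E: 77.3 km
E→F: 26.0 km
F→G: 40.7 km
The shortest leg is B–C at 23.9 km.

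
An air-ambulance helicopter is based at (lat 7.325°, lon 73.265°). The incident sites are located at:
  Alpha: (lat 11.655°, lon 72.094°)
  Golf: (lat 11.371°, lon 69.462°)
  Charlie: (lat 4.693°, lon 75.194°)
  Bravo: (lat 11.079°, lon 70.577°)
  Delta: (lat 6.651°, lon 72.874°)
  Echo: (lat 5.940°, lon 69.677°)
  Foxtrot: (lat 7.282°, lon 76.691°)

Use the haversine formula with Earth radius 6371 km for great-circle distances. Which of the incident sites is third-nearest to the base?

Distances from the base ((lat 7.325°, lon 73.265°)):
Delta: 86.5 km
Charlie: 362.1 km
Foxtrot: 377.9 km
Echo: 425.2 km
Alpha: 498.3 km
Bravo: 511.1 km
Golf: 613.5 km
The third-nearest is Foxtrot at 377.9 km.

Foxtrot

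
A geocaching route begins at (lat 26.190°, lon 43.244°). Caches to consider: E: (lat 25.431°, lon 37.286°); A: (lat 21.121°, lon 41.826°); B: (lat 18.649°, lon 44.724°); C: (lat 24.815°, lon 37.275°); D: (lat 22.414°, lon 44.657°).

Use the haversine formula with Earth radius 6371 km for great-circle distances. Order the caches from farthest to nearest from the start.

B, C, E, A, D

Computing each great-circle distance from (lat 26.190°, lon 43.244°):
B (lat 18.649°, lon 44.724°): 852.2 km
C (lat 24.815°, lon 37.275°): 618.2 km
E (lat 25.431°, lon 37.286°): 602.3 km
A (lat 21.121°, lon 41.826°): 581.8 km
D (lat 22.414°, lon 44.657°): 443.6 km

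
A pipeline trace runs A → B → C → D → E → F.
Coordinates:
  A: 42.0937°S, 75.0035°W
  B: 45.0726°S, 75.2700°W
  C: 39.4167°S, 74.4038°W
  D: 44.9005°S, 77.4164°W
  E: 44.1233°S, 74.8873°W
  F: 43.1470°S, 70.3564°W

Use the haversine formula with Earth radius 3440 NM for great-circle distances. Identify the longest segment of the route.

Leg distances:
A→B: 179.2 NM
B→C: 341.7 NM
C→D: 355.4 NM
D→E: 117.9 NM
E→F: 205.4 NM
The longest leg is C–D at 355.4 NM.

C–D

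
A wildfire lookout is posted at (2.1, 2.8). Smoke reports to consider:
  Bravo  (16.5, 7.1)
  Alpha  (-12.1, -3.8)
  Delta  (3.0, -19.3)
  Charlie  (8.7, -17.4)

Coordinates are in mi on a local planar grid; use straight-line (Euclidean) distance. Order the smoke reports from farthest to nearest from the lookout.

Delta, Charlie, Alpha, Bravo

Distances from the lookout:
Delta (3.0, -19.3): 22.1 mi
Charlie (8.7, -17.4): 21.3 mi
Alpha (-12.1, -3.8): 15.7 mi
Bravo (16.5, 7.1): 15.0 mi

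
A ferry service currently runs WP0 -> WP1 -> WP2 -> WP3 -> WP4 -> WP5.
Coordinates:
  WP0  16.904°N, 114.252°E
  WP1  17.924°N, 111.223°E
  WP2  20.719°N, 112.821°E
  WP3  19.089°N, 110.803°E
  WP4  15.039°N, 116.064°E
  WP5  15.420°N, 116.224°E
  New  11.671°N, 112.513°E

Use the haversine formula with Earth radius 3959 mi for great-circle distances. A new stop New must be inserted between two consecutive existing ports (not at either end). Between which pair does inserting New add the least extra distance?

Added distance for inserting New between each consecutive pair:
WP0–WP1: 608.7 mi
WP1–WP2: 846.7 mi
WP2–WP3: 977.7 mi
WP3–WP4: 412.3 mi
WP4–WP5: 664.4 mi
Smallest added distance is 412.3 mi, inserting between WP3 and WP4.

between WP3 and WP4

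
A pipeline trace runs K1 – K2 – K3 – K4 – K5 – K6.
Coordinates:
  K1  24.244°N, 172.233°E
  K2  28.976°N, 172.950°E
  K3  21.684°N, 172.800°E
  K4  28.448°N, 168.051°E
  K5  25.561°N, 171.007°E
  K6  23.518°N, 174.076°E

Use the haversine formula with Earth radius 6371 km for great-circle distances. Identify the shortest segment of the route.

K5–K6

Leg distances:
K1→K2: 531.0 km
K2→K3: 811.0 km
K3→K4: 891.1 km
K4→K5: 434.5 km
K5→K6: 384.6 km
The shortest leg is K5–K6 at 384.6 km.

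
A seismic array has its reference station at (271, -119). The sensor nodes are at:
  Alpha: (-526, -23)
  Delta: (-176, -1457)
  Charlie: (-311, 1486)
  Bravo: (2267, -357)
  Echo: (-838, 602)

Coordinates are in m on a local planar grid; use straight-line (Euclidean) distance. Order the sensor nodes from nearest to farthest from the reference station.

Alpha, Echo, Delta, Charlie, Bravo

Computing each straight-line distance from (271, -119):
Alpha (-526, -23): 802.8 m
Echo (-838, 602): 1322.8 m
Delta (-176, -1457): 1410.7 m
Charlie (-311, 1486): 1707.3 m
Bravo (2267, -357): 2010.1 m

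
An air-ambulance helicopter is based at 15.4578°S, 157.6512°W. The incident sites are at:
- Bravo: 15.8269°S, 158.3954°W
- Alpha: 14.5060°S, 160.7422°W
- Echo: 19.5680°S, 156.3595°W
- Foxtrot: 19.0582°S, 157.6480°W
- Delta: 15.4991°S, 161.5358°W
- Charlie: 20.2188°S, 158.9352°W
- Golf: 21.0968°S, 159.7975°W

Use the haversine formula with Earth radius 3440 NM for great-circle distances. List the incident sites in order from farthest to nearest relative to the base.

Distance from the base at 15.4578°S, 157.6512°W to each:
Golf 21.0968°S, 159.7975°W: 360.0 NM
Charlie 20.2188°S, 158.9352°W: 295.1 NM
Echo 19.5680°S, 156.3595°W: 257.6 NM
Delta 15.4991°S, 161.5358°W: 224.8 NM
Foxtrot 19.0582°S, 157.6480°W: 216.2 NM
Alpha 14.5060°S, 160.7422°W: 188.2 NM
Bravo 15.8269°S, 158.3954°W: 48.4 NM

Golf, Charlie, Echo, Delta, Foxtrot, Alpha, Bravo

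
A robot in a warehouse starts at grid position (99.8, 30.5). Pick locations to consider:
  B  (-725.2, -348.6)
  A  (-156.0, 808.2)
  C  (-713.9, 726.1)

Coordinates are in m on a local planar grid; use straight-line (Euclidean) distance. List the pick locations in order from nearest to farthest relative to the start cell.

A, B, C

Distances from the start cell:
A (-156.0, 808.2): 818.7 m
B (-725.2, -348.6): 907.9 m
C (-713.9, 726.1): 1070.5 m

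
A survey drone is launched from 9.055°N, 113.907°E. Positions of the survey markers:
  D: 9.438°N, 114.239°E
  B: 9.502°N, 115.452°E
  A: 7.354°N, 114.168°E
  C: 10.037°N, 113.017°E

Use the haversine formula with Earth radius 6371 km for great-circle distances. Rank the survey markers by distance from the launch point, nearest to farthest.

Distance from the launch point at 9.055°N, 113.907°E to each:
D 9.438°N, 114.239°E: 56.0 km
C 10.037°N, 113.017°E: 146.4 km
B 9.502°N, 115.452°E: 176.7 km
A 7.354°N, 114.168°E: 191.3 km

D, C, B, A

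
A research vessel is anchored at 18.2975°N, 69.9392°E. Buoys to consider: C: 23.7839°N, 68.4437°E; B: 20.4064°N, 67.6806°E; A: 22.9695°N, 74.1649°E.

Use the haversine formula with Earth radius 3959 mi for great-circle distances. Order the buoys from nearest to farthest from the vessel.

Distance from the vessel at 18.2975°N, 69.9392°E to each:
B 20.4064°N, 67.6806°E: 207.2 mi
C 23.7839°N, 68.4437°E: 391.2 mi
A 22.9695°N, 74.1649°E: 422.9 mi

B, C, A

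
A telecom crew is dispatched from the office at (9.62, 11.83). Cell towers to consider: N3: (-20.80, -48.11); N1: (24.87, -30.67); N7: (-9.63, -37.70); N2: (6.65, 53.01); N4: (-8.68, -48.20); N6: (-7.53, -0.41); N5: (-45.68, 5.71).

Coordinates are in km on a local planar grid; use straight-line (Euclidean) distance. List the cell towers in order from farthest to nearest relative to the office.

N3, N4, N5, N7, N1, N2, N6

Distance from the office at (9.62, 11.83) to each:
N3 (-20.80, -48.11): 67.2 km
N4 (-8.68, -48.20): 62.8 km
N5 (-45.68, 5.71): 55.6 km
N7 (-9.63, -37.70): 53.1 km
N1 (24.87, -30.67): 45.2 km
N2 (6.65, 53.01): 41.3 km
N6 (-7.53, -0.41): 21.1 km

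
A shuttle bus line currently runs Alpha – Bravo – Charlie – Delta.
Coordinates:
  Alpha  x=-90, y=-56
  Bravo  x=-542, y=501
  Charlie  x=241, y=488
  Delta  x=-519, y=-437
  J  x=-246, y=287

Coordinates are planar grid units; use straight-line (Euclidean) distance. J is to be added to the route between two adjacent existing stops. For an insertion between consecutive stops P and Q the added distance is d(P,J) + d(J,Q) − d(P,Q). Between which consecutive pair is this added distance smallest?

Added distance for inserting J between each consecutive pair:
Alpha–Bravo: 24.7
Bravo–Charlie: 109.0
Charlie–Delta: 103.4
Smallest added distance is 24.7, inserting between Alpha and Bravo.

between Alpha and Bravo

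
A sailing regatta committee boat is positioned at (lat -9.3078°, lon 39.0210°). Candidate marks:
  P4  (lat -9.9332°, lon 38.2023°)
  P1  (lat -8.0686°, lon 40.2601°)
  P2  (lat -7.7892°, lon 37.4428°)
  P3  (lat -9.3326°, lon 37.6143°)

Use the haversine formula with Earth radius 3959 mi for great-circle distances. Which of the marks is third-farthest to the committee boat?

P3

Distance to each, sorted:
P2: 150.5 mi
P1: 120.4 mi
P3: 95.9 mi
P4: 70.6 mi
The third-farthest is P3 at 95.9 mi.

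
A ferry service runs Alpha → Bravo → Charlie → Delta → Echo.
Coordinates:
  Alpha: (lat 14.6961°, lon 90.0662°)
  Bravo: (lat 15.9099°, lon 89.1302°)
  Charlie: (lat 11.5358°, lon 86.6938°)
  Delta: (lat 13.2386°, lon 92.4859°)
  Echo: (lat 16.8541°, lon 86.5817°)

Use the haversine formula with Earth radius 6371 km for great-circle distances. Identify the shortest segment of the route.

Leg distances:
Alpha→Bravo: 168.2 km
Bravo→Charlie: 553.0 km
Charlie→Delta: 656.9 km
Delta→Echo: 750.6 km
The shortest leg is Alpha–Bravo at 168.2 km.

Alpha–Bravo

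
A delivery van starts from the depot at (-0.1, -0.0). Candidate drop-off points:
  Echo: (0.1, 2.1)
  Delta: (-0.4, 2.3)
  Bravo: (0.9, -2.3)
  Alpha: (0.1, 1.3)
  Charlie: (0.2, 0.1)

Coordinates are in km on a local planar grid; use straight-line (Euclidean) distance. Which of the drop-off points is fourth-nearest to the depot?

Distance to each, sorted:
Charlie: 0.3 km
Alpha: 1.3 km
Echo: 2.1 km
Delta: 2.3 km
Bravo: 2.5 km
The fourth-nearest is Delta at 2.3 km.

Delta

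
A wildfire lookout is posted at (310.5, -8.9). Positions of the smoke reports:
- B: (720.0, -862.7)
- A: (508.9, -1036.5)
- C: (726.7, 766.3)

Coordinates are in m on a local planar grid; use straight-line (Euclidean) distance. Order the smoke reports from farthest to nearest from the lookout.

Distances from the lookout:
A (508.9, -1036.5): 1046.6 m
B (720.0, -862.7): 946.9 m
C (726.7, 766.3): 879.9 m

A, B, C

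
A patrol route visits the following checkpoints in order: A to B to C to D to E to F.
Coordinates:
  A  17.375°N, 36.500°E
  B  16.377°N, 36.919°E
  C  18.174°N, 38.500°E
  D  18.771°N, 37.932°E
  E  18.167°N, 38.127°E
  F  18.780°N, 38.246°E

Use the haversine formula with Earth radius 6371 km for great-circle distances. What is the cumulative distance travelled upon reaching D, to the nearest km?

470 km

Leg distances:
A→B: 119.6 km  (cumulative 119.6 km)
B→C: 261.0 km  (cumulative 380.6 km)
C→D: 89.4 km  (cumulative 470.0 km)
Cumulative distance at D ≈ 470 km.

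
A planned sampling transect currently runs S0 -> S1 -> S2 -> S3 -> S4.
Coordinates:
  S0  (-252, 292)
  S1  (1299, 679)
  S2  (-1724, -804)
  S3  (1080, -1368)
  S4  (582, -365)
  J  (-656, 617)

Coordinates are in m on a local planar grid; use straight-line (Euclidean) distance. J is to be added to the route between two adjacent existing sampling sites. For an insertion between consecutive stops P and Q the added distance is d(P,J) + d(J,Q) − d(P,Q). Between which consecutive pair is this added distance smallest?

between S1 and S2

Added distance for inserting J between each consecutive pair:
S0–S1: 875.9 m
S1–S2: 366.4 m
S2–S3: 1554.5 m
S3–S4: 3097.4 m
Smallest added distance is 366.4 m, inserting between S1 and S2.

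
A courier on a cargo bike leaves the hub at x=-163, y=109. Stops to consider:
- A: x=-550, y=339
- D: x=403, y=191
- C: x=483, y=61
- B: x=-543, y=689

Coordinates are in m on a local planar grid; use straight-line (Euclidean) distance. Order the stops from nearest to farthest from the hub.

Computing each straight-line distance from x=-163, y=109:
A x=-550, y=339: 450.2 m
D x=403, y=191: 571.9 m
C x=483, y=61: 647.8 m
B x=-543, y=689: 693.4 m

A, D, C, B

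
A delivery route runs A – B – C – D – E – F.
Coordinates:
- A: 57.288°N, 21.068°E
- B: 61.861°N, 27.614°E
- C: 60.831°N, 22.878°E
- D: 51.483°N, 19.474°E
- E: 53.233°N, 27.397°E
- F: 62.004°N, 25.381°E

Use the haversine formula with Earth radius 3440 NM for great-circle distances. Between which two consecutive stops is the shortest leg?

B–C

Leg distances:
A→B: 338.8 NM
B→C: 149.7 NM
C→D: 572.5 NM
D→E: 308.7 NM
E→F: 530.5 NM
The shortest leg is B–C at 149.7 NM.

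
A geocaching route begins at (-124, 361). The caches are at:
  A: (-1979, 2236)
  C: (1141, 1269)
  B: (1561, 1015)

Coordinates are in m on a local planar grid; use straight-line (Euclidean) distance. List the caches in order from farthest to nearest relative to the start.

A, B, C

Computing each straight-line distance from (-124, 361):
A (-1979, 2236): 2637.5 m
B (1561, 1015): 1807.5 m
C (1141, 1269): 1557.1 m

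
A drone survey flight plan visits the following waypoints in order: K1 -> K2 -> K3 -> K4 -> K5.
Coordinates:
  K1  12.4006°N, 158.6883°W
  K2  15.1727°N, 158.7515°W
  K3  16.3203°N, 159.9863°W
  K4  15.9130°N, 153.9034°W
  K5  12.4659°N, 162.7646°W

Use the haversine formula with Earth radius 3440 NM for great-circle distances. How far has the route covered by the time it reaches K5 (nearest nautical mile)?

1173 NM

Leg distances:
K1→K2: 166.5 NM  (cumulative 166.5 NM)
K2→K3: 99.2 NM  (cumulative 265.7 NM)
K3→K4: 351.7 NM  (cumulative 617.4 NM)
K4→K5: 555.6 NM  (cumulative 1173.0 NM)
Cumulative distance at K5 ≈ 1173 NM.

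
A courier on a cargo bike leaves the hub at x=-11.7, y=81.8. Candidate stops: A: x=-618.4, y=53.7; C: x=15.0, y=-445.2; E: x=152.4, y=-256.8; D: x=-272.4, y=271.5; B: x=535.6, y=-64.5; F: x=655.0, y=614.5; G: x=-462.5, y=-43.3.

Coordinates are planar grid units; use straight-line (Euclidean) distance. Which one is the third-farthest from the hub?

Distances from the hub (x=-11.7, y=81.8):
F: 853.4
A: 607.4
B: 566.5
C: 527.7
G: 467.8
E: 376.3
D: 322.4
The third-farthest is B at 566.5.

B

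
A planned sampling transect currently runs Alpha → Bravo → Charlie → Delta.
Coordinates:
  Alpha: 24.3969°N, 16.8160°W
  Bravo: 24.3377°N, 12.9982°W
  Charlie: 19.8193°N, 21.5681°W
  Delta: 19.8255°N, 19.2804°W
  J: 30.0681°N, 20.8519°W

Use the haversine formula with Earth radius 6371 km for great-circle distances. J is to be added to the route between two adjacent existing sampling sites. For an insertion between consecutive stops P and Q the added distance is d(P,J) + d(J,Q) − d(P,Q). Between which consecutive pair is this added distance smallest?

between Bravo and Charlie

Added distance for inserting J between each consecutive pair:
Alpha–Bravo: 1363.4 km
Bravo–Charlie: 1130.4 km
Charlie–Delta: 2052.4 km
Smallest added distance is 1130.4 km, inserting between Bravo and Charlie.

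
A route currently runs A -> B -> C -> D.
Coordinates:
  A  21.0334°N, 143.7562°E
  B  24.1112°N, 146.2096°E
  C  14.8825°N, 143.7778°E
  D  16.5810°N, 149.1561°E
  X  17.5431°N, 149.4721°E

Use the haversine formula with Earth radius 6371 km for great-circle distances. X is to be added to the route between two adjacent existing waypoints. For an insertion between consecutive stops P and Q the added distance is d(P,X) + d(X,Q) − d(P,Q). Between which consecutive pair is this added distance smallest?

Added distance for inserting X between each consecutive pair:
A–B: 1094.5 km
B–C: 423.9 km
C–D: 182.4 km
Smallest added distance is 182.4 km, inserting between C and D.

between C and D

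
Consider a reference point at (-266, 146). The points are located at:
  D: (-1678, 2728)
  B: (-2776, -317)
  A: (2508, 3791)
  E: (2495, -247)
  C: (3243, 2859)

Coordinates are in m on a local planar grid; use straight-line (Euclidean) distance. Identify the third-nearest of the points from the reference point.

Distances from the reference point ((-266, 146)):
B: 2552.3 m
E: 2788.8 m
D: 2942.9 m
C: 4435.5 m
A: 4580.5 m
The third-nearest is D at 2942.9 m.

D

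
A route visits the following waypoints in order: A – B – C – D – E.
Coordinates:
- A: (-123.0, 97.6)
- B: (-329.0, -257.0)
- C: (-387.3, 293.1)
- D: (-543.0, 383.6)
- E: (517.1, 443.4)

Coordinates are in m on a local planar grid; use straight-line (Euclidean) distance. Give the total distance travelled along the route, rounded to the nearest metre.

Leg distances:
A→B: 410.1 m  (cumulative 410.1 m)
B→C: 553.2 m  (cumulative 963.3 m)
C→D: 180.1 m  (cumulative 1143.4 m)
D→E: 1061.8 m  (cumulative 2205.2 m)
Total route length ≈ 2205 m.

2205 m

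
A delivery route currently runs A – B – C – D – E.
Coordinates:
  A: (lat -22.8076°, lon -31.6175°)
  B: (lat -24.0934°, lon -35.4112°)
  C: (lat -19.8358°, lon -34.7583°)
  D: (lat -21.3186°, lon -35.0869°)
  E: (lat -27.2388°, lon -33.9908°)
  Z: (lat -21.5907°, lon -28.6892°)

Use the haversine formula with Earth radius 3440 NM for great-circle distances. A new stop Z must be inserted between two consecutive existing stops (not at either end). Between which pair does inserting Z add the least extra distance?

Added distance for inserting Z between each consecutive pair:
A–B: 356.7 NM
B–C: 499.6 NM
C–D: 623.6 NM
D–E: 443.3 NM
Smallest added distance is 356.7 NM, inserting between A and B.

between A and B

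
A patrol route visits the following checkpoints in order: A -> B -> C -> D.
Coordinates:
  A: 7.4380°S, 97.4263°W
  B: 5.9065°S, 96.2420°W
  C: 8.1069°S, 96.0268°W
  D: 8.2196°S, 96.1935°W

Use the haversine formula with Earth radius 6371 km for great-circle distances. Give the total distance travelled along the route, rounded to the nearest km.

Leg distances:
A→B: 214.7 km  (cumulative 214.7 km)
B→C: 245.8 km  (cumulative 460.5 km)
C→D: 22.2 km  (cumulative 482.8 km)
Total route length ≈ 483 km.

483 km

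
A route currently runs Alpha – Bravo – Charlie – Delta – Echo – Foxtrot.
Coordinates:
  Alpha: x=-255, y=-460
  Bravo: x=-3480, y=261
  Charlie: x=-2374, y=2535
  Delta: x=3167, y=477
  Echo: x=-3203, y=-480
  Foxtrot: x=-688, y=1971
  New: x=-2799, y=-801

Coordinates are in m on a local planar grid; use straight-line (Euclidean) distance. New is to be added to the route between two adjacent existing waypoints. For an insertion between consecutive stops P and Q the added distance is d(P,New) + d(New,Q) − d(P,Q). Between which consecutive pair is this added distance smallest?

Added distance for inserting New between each consecutive pair:
Alpha–Bravo: 523.7 m
Bravo–Charlie: 2095.9 m
Charlie–Delta: 3553.5 m
Delta–Echo: 175.9 m
Echo–Foxtrot: 488.5 m
Smallest added distance is 175.9 m, inserting between Delta and Echo.

between Delta and Echo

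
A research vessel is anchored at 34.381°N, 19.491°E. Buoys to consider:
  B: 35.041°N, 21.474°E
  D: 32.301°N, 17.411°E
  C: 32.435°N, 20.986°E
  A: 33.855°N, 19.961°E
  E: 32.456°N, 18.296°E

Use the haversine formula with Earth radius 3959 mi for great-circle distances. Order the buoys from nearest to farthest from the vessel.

A, B, E, C, D

Distances from the vessel:
A 33.855°N, 19.961°E: 45.2 mi
B 35.041°N, 21.474°E: 121.5 mi
E 32.456°N, 18.296°E: 149.8 mi
C 32.435°N, 20.986°E: 159.7 mi
D 32.301°N, 17.411°E: 187.3 mi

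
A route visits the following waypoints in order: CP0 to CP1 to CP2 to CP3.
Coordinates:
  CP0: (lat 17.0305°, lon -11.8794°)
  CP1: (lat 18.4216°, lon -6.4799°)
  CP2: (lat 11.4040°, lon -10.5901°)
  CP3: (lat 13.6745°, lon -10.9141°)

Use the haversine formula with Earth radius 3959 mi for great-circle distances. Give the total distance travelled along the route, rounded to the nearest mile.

Leg distances:
CP0→CP1: 368.1 mi  (cumulative 368.1 mi)
CP1→CP2: 557.1 mi  (cumulative 925.2 mi)
CP2→CP3: 158.4 mi  (cumulative 1083.6 mi)
Total route length ≈ 1084 mi.

1084 mi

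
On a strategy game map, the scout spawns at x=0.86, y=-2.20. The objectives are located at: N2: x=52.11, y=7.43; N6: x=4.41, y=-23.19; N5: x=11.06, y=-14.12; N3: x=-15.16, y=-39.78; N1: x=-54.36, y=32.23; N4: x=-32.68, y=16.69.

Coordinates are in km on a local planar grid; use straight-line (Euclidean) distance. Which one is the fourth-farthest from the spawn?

N4

Distances from the spawn (x=0.86, y=-2.20):
N1: 65.1 km
N2: 52.1 km
N3: 40.9 km
N4: 38.5 km
N6: 21.3 km
N5: 15.7 km
The fourth-farthest is N4 at 38.5 km.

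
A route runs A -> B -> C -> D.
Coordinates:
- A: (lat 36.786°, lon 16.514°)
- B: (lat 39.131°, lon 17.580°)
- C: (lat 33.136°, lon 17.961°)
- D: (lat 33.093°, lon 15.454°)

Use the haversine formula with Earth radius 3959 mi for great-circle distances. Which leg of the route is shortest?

C–D

Leg distances:
A→B: 172.1 mi
B→C: 414.8 mi
C→D: 145.1 mi
The shortest leg is C–D at 145.1 mi.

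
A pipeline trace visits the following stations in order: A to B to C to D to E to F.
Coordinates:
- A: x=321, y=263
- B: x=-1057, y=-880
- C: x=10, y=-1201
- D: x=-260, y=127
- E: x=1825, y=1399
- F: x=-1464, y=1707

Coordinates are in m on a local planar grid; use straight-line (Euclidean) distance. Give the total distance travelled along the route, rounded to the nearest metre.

Leg distances:
A→B: 1790.3 m  (cumulative 1790.3 m)
B→C: 1114.2 m  (cumulative 2904.6 m)
C→D: 1355.2 m  (cumulative 4259.8 m)
D→E: 2442.4 m  (cumulative 6702.1 m)
E→F: 3303.4 m  (cumulative 10005.5 m)
Total route length ≈ 10006 m.

10006 m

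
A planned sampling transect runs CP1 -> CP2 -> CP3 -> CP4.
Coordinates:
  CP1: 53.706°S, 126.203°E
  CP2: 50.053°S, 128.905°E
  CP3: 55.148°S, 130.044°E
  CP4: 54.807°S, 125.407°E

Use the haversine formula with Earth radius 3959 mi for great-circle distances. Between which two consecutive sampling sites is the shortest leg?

CP3–CP4

Leg distances:
CP1→CP2: 277.4 mi
CP2→CP3: 355.3 mi
CP3→CP4: 185.3 mi
The shortest leg is CP3–CP4 at 185.3 mi.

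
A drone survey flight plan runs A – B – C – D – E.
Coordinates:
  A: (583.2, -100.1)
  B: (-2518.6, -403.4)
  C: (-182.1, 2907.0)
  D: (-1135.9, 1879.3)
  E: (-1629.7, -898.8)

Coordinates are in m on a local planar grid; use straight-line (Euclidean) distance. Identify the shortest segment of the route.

Leg distances:
A→B: 3116.6 m
B→C: 4051.9 m
C→D: 1402.1 m
D→E: 2821.6 m
The shortest leg is C–D at 1402.1 m.

C–D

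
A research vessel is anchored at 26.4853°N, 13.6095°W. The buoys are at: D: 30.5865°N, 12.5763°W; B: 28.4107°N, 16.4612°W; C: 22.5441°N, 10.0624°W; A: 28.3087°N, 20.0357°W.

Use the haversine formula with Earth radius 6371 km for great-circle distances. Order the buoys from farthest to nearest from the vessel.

Distances from the vessel:
A 28.3087°N, 20.0357°W: 665.9 km
C 22.5441°N, 10.0624°W: 566.3 km
D 30.5865°N, 12.5763°W: 467.1 km
B 28.4107°N, 16.4612°W: 353.6 km

A, C, D, B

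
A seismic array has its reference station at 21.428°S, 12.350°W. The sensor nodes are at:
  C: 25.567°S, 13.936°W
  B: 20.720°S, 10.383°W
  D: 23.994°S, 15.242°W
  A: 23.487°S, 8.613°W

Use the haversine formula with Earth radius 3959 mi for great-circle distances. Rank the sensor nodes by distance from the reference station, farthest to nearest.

Distance from the reference station at 21.428°S, 12.350°W to each:
C 25.567°S, 13.936°W: 303.1 mi
A 23.487°S, 8.613°W: 277.8 mi
D 23.994°S, 15.242°W: 255.7 mi
B 20.720°S, 10.383°W: 135.9 mi

C, A, D, B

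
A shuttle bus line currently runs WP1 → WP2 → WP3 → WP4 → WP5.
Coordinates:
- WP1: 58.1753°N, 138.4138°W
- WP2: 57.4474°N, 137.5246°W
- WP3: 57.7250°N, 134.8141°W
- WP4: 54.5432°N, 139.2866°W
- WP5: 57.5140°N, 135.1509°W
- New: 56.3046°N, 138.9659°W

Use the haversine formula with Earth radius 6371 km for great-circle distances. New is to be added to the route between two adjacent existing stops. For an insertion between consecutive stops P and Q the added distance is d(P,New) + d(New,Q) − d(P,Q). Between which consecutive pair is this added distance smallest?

Added distance for inserting New between each consecutive pair:
WP1–WP2: 268.4 km
WP2–WP3: 286.6 km
WP3–WP4: 44.4 km
WP4–WP5: 46.3 km
Smallest added distance is 44.4 km, inserting between WP3 and WP4.

between WP3 and WP4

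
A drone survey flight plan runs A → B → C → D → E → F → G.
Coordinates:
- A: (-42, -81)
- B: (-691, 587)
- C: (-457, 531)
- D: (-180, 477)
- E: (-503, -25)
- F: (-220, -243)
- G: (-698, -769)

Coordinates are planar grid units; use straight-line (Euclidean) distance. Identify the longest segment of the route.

A–B

Leg distances:
A→B: 931.4
B→C: 240.6
C→D: 282.2
D→E: 596.9
E→F: 357.2
F→G: 710.7
The longest leg is A–B at 931.4.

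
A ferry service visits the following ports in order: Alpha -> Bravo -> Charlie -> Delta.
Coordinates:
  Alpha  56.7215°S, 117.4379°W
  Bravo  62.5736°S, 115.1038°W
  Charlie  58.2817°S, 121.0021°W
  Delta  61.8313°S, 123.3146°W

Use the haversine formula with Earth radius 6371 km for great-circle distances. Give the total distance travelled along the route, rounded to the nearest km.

1655 km

Leg distances:
Alpha→Bravo: 663.7 km  (cumulative 663.7 km)
Bravo→Charlie: 576.2 km  (cumulative 1239.8 km)
Charlie→Delta: 415.0 km  (cumulative 1654.8 km)
Total route length ≈ 1655 km.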